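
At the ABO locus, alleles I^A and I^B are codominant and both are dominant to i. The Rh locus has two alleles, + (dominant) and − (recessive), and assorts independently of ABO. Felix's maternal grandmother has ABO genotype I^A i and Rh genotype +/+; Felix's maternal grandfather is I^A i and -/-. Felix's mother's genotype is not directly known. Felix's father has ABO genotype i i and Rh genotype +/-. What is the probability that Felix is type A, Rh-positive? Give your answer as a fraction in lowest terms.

Felix's mother's ABO genotype from I^A i × I^A i: 1/4 I^A I^A, 1/2 I^A i, 1/4 i i.
Crossing each possibility with the father i i and summing P(type A): 1/4·1 + 1/2·1/2 + 1/4·0 = 1/2.
Similarly for Rh via the mother's Rh distribution: P(Rh+) = 3/4.
Independent loci: 1/2 × 3/4 = 3/8.

3/8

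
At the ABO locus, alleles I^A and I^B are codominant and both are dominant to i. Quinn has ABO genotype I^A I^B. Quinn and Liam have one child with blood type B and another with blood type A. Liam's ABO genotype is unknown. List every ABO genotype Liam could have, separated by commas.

I^A I^B, I^A i, I^B i, i i

For each candidate genotype of Liam, check whether crossing it with I^A I^B can produce every observed child phenotype.
  I^A I^A → possible child types {A, AB} ✗
  I^A I^B → possible child types {A, B, AB} ✓
  I^A i → possible child types {A, B, AB} ✓
  I^B I^B → possible child types {B, AB} ✗
  I^B i → possible child types {A, B, AB} ✓
  i i → possible child types {A, B} ✓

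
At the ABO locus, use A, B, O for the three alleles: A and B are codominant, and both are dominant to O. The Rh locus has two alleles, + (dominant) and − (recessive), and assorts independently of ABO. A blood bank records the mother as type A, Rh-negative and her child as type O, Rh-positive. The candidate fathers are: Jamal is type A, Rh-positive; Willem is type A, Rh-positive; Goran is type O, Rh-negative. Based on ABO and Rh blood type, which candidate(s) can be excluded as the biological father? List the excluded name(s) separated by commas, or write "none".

Goran

A candidate is excluded only if no genotype consistent with his phenotype could produce a type O, Rh-positive child with a type A, Rh-negative mother.
Goran (type O, Rh-): no genotype consistent with that phenotype can produce a type-O Rh+ child with a type-A mother.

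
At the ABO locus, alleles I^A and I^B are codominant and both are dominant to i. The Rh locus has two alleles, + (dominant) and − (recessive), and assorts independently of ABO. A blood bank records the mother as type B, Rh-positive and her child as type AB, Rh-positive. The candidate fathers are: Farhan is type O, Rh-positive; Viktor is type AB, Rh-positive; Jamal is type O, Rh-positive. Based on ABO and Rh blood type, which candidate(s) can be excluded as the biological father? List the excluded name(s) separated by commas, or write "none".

Farhan, Jamal

A candidate is excluded only if no genotype consistent with his phenotype could produce a type AB, Rh-positive child with a type B, Rh-positive mother.
Farhan (type O, Rh+): no genotype consistent with that phenotype can produce a type-AB Rh+ child with a type-B mother.
Jamal (type O, Rh+): no genotype consistent with that phenotype can produce a type-AB Rh+ child with a type-B mother.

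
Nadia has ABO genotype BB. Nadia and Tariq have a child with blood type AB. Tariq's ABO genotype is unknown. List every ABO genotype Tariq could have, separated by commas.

AA, AB, AO

For each candidate genotype of Tariq, check whether crossing it with BB can produce every observed child phenotype.
  AA → possible child types {AB} ✓
  AB → possible child types {B, AB} ✓
  AO → possible child types {B, AB} ✓
  BB → possible child types {B} ✗
  BO → possible child types {B} ✗
  OO → possible child types {B} ✗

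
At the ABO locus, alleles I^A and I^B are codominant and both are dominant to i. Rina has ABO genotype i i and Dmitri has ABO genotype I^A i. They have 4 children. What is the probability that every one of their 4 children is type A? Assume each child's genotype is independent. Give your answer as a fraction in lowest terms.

ABO cross i i × I^A i → 1/2 O, 1/2 A.
So P(type A) = 1/2 per child.
All 4 independent: (1/2)^4 = 1/16.

1/16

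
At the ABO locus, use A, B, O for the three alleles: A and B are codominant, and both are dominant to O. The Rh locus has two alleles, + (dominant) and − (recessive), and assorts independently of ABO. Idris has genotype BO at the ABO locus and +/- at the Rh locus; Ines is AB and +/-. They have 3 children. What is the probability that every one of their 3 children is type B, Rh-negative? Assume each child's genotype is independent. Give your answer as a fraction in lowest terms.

1/512

ABO cross BO × AB → 1/4 A, 1/2 B, 1/4 AB.
Rh cross +/- × +/- → 3/4 Rh+, 1/4 Rh-; so P(type B, Rh-negative) = 1/2 × 1/4 = 1/8 per child.
All 3 independent: (1/8)^3 = 1/512.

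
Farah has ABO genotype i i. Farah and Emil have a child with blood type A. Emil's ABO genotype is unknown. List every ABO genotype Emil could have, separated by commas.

I^A I^A, I^A I^B, I^A i

For each candidate genotype of Emil, check whether crossing it with i i can produce every observed child phenotype.
  I^A I^A → possible child types {A} ✓
  I^A I^B → possible child types {A, B} ✓
  I^A i → possible child types {O, A} ✓
  I^B I^B → possible child types {B} ✗
  I^B i → possible child types {O, B} ✗
  i i → possible child types {O} ✗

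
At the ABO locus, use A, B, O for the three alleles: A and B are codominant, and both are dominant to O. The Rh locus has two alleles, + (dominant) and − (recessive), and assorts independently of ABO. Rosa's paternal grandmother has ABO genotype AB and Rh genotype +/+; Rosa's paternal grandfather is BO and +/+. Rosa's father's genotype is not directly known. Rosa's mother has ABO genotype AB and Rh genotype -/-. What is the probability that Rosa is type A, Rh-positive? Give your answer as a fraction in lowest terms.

Rosa's father's ABO genotype from AB × BO: 1/4 AB, 1/4 AO, 1/4 BB, 1/4 BO.
Crossing each possibility with the mother AB and summing P(type A): 1/4·1/4 + 1/4·1/2 + 1/4·0 + 1/4·1/4 = 1/4.
Similarly for Rh via the father's Rh distribution: P(Rh+) = 1.
Independent loci: 1/4 × 1 = 1/4.

1/4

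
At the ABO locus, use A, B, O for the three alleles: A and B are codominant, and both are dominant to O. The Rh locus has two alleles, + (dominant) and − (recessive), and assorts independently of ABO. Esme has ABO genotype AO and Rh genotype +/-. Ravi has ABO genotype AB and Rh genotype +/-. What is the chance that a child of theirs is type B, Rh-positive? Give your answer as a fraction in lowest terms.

3/16

ABO cross AO × AB → offspring phenotypes: 1/2 A, 1/4 B, 1/4 AB.
Rh cross +/- × +/- → 3/4 Rh+, 1/4 Rh-.
Independent loci: P(type B, Rh-positive) = 1/4 × 3/4 = 3/16.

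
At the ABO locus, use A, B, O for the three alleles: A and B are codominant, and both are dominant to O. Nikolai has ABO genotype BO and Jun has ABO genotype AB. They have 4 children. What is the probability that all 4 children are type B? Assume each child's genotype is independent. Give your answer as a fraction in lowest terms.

ABO cross BO × AB → 1/4 A, 1/2 B, 1/4 AB.
So P(type B) = 1/2 per child.
All 4 independent: (1/2)^4 = 1/16.

1/16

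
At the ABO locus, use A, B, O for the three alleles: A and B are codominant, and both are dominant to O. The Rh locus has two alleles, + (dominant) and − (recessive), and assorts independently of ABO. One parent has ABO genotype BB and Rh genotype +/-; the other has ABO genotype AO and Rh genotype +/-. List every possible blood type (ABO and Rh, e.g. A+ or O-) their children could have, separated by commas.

Gametes from BB × AO give offspring ABO genotypes AB, BO, i.e. phenotypes B, AB.
Rh cross +/- × +/- → phenotypes Rh+, Rh-.
Combining independently: B+, B-, AB+, AB-.

B+, B-, AB+, AB-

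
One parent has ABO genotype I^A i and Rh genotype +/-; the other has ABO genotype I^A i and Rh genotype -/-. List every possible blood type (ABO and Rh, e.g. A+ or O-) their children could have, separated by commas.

O+, O-, A+, A-

Gametes from I^A i × I^A i give offspring ABO genotypes I^A I^A, I^A i, i i, i.e. phenotypes O, A.
Rh cross +/- × -/- → phenotypes Rh+, Rh-.
Combining independently: O+, O-, A+, A-.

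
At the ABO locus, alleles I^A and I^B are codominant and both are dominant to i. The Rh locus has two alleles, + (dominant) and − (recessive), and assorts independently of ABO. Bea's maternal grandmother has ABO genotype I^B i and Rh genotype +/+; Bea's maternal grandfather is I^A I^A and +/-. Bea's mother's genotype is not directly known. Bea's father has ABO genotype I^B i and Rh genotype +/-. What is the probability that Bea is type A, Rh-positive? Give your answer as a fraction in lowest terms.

Bea's mother's ABO genotype from I^B i × I^A I^A: 1/2 I^A I^B, 1/2 I^A i.
Crossing each possibility with the father I^B i and summing P(type A): 1/2·1/4 + 1/2·1/4 = 1/4.
Similarly for Rh via the mother's Rh distribution: P(Rh+) = 7/8.
Independent loci: 1/4 × 7/8 = 7/32.

7/32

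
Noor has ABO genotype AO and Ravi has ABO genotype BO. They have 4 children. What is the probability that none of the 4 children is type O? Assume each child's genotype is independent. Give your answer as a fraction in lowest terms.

ABO cross AO × BO → 1/4 O, 1/4 A, 1/4 B, 1/4 AB.
So P(type O) = 1/4 per child.
P(not type O) = 3/4 for one child; (3/4)^4 = 81/256.

81/256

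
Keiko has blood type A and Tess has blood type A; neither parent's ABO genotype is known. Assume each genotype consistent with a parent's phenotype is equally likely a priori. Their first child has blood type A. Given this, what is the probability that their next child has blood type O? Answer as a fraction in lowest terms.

1/20

Possible genotypes: Keiko ∈ {AA, AO}; Tess ∈ {AA, AO}.
Weight each parental genotype pair by prior × P(type-A child):
  AA × AA: posterior weight 4/15; P(next child type O) = 0.
  AA × AO: posterior weight 4/15; P(next child type O) = 0.
  AO × AA: posterior weight 4/15; P(next child type O) = 0.
  AO × AO: posterior weight 1/5; P(next child type O) = 1/4.
Weighted sum = 1/20.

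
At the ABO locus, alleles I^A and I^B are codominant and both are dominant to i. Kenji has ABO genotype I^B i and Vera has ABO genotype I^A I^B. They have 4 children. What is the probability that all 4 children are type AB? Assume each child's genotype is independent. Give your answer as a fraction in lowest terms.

1/256

ABO cross I^B i × I^A I^B → 1/4 A, 1/2 B, 1/4 AB.
So P(type AB) = 1/4 per child.
All 4 independent: (1/4)^4 = 1/256.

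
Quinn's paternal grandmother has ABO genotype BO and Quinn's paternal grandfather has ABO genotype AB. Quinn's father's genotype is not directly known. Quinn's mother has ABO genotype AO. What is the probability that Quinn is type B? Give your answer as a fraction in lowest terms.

Quinn's father's ABO genotype from BO × AB: 1/4 AB, 1/4 AO, 1/4 BB, 1/4 BO.
Crossing each possibility with the mother AO and summing P(type B): 1/4·1/4 + 1/4·0 + 1/4·1/2 + 1/4·1/4 = 1/4.

1/4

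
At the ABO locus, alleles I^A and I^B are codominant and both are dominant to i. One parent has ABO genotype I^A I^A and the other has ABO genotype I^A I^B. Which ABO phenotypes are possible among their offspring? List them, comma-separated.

A, AB

Gametes from I^A I^A × I^A I^B give offspring ABO genotypes I^A I^A, I^A I^B, i.e. phenotypes A, AB.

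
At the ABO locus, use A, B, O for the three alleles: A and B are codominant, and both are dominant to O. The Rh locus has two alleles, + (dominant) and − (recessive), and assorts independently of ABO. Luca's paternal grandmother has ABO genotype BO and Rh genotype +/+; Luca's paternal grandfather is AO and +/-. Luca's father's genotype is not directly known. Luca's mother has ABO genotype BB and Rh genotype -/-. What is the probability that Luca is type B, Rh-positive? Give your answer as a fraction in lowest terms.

Luca's father's ABO genotype from BO × AO: 1/4 AB, 1/4 AO, 1/4 BO, 1/4 OO.
Crossing each possibility with the mother BB and summing P(type B): 1/4·1/2 + 1/4·1/2 + 1/4·1 + 1/4·1 = 3/4.
Similarly for Rh via the father's Rh distribution: P(Rh+) = 3/4.
Independent loci: 3/4 × 3/4 = 9/16.

9/16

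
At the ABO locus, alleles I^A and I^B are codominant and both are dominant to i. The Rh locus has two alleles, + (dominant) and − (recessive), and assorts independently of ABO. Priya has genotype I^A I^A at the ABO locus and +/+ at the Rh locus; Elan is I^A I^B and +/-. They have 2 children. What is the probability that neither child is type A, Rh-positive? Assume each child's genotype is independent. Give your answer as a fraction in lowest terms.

1/4

ABO cross I^A I^A × I^A I^B → 1/2 A, 1/2 AB.
Rh cross +/+ × +/- → 1 Rh+; so P(type A, Rh-positive) = 1/2 × 1 = 1/2 per child.
P(not type A, Rh-positive) = 1/2 for one child; (1/2)^2 = 1/4.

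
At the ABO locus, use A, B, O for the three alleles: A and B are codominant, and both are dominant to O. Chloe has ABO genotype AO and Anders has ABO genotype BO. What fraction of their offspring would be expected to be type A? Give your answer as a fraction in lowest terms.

ABO cross AO × BO → offspring phenotypes: 1/4 O, 1/4 A, 1/4 B, 1/4 AB.
So P(type A) = 1/4.

1/4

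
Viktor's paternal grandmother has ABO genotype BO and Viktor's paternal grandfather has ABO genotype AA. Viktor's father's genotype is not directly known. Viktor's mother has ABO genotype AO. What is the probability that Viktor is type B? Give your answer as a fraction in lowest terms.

1/8

Viktor's father's ABO genotype from BO × AA: 1/2 AB, 1/2 AO.
Crossing each possibility with the mother AO and summing P(type B): 1/2·1/4 + 1/2·0 = 1/8.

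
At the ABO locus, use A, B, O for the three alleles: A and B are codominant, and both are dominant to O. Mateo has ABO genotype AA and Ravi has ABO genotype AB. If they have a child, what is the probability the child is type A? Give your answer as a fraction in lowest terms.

ABO cross AA × AB → offspring phenotypes: 1/2 A, 1/2 AB.
So P(type A) = 1/2.

1/2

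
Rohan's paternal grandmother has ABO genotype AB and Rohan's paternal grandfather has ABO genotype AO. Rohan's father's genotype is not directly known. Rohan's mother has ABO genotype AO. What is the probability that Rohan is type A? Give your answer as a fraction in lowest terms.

5/8

Rohan's father's ABO genotype from AB × AO: 1/4 AA, 1/4 AB, 1/4 AO, 1/4 BO.
Crossing each possibility with the mother AO and summing P(type A): 1/4·1 + 1/4·1/2 + 1/4·3/4 + 1/4·1/4 = 5/8.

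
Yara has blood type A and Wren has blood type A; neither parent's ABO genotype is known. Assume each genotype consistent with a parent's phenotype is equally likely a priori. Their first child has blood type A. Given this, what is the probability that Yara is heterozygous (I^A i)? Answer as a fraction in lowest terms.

Possible genotypes: Yara ∈ {I^A I^A, I^A i}; Wren ∈ {I^A I^A, I^A i}.
Weight each parental genotype pair by prior × P(type-A child):
  I^A I^A × I^A I^A: posterior weight 4/15.
  I^A I^A × I^A i: posterior weight 4/15.
  I^A i × I^A I^A: posterior weight 4/15.
  I^A i × I^A i: posterior weight 1/5.
Sum the posterior weight over pairs where Yara is I^A i: 7/15.

7/15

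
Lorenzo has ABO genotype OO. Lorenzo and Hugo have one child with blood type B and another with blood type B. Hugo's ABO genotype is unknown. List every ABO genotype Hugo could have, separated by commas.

For each candidate genotype of Hugo, check whether crossing it with OO can produce every observed child phenotype.
  AA → possible child types {A} ✗
  AB → possible child types {A, B} ✓
  AO → possible child types {O, A} ✗
  BB → possible child types {B} ✓
  BO → possible child types {O, B} ✓
  OO → possible child types {O} ✗

AB, BB, BO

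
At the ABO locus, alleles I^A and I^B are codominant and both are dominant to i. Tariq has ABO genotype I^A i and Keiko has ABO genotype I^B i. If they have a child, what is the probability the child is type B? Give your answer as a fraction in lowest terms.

ABO cross I^A i × I^B i → offspring phenotypes: 1/4 O, 1/4 A, 1/4 B, 1/4 AB.
So P(type B) = 1/4.

1/4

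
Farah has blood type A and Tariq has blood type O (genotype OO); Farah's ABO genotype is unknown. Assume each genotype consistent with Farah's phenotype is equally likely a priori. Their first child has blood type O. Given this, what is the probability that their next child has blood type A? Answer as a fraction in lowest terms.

1/2

Possible genotypes: Farah ∈ {AA, AO}; Tariq ∈ {OO}.
Weight each parental genotype pair by prior × P(type-O child):
  AO × OO: posterior weight 1; P(next child type A) = 1/2.
Weighted sum = 1/2.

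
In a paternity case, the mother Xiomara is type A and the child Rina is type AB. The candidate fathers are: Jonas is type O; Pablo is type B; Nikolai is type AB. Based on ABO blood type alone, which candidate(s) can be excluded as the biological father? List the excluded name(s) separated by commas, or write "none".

A candidate is excluded only if no genotype consistent with his phenotype could produce a type AB child with a type A mother.
Jonas (type O): no genotype consistent with that phenotype can produce a type-AB child with a type-A mother.

Jonas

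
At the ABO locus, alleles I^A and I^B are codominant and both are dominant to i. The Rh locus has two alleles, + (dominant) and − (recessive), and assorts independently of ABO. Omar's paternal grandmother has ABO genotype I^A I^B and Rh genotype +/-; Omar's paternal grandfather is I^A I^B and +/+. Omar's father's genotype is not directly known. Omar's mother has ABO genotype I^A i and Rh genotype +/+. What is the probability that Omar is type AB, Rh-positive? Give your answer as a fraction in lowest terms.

Omar's father's ABO genotype from I^A I^B × I^A I^B: 1/4 I^A I^A, 1/2 I^A I^B, 1/4 I^B I^B.
Crossing each possibility with the mother I^A i and summing P(type AB): 1/4·0 + 1/2·1/4 + 1/4·1/2 = 1/4.
Similarly for Rh via the father's Rh distribution: P(Rh+) = 1.
Independent loci: 1/4 × 1 = 1/4.

1/4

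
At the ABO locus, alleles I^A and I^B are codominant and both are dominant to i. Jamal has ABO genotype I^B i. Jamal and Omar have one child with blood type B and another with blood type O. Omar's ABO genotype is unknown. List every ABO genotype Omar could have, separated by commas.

For each candidate genotype of Omar, check whether crossing it with I^B i can produce every observed child phenotype.
  I^A I^A → possible child types {A, AB} ✗
  I^A I^B → possible child types {A, B, AB} ✗
  I^A i → possible child types {O, A, B, AB} ✓
  I^B I^B → possible child types {B} ✗
  I^B i → possible child types {O, B} ✓
  i i → possible child types {O, B} ✓

I^A i, I^B i, i i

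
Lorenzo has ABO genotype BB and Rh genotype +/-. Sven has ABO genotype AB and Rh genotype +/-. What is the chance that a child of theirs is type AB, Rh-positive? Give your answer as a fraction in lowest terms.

ABO cross BB × AB → offspring phenotypes: 1/2 B, 1/2 AB.
Rh cross +/- × +/- → 3/4 Rh+, 1/4 Rh-.
Independent loci: P(type AB, Rh-positive) = 1/2 × 3/4 = 3/8.

3/8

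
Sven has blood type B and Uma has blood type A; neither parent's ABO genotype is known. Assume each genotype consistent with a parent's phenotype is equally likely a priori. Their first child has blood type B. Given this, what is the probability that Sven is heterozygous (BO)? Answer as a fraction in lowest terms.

1/3

Possible genotypes: Sven ∈ {BB, BO}; Uma ∈ {AA, AO}.
Weight each parental genotype pair by prior × P(type-B child):
  BB × AO: posterior weight 2/3.
  BO × AO: posterior weight 1/3.
Sum the posterior weight over pairs where Sven is BO: 1/3.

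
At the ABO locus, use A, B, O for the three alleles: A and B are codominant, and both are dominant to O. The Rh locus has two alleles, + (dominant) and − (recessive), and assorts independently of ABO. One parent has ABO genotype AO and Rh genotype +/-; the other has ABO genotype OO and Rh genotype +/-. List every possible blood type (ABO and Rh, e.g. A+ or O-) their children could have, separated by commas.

Gametes from AO × OO give offspring ABO genotypes AO, OO, i.e. phenotypes O, A.
Rh cross +/- × +/- → phenotypes Rh+, Rh-.
Combining independently: O+, O-, A+, A-.

O+, O-, A+, A-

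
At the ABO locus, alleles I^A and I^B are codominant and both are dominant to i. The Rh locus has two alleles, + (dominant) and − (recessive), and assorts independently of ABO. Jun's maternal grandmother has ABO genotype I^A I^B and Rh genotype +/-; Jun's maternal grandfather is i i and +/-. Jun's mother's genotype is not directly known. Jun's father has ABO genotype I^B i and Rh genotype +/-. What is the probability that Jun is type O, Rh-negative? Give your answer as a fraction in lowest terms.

Jun's mother's ABO genotype from I^A I^B × i i: 1/2 I^A i, 1/2 I^B i.
Crossing each possibility with the father I^B i and summing P(type O): 1/2·1/4 + 1/2·1/4 = 1/4.
Similarly for Rh via the mother's Rh distribution: P(Rh-) = 1/4.
Independent loci: 1/4 × 1/4 = 1/16.

1/16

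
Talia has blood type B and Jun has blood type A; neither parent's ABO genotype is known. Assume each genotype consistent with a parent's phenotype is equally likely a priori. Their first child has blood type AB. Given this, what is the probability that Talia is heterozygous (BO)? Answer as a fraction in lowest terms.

1/3

Possible genotypes: Talia ∈ {BB, BO}; Jun ∈ {AA, AO}.
Weight each parental genotype pair by prior × P(type-AB child):
  BB × AA: posterior weight 4/9.
  BB × AO: posterior weight 2/9.
  BO × AA: posterior weight 2/9.
  BO × AO: posterior weight 1/9.
Sum the posterior weight over pairs where Talia is BO: 1/3.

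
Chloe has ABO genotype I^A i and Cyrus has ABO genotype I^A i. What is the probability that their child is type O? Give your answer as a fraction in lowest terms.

ABO cross I^A i × I^A i → offspring phenotypes: 1/4 O, 3/4 A.
So P(type O) = 1/4.

1/4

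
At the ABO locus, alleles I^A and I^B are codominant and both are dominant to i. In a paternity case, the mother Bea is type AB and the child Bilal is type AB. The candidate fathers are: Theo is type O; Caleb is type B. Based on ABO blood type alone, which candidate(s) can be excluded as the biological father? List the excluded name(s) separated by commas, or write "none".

Theo

A candidate is excluded only if no genotype consistent with his phenotype could produce a type AB child with a type AB mother.
Theo (type O): no genotype consistent with that phenotype can produce a type-AB child with a type-AB mother.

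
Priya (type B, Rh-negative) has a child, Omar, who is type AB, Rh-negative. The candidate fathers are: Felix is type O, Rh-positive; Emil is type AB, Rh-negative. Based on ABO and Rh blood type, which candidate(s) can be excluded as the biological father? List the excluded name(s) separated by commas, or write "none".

A candidate is excluded only if no genotype consistent with his phenotype could produce a type AB, Rh-negative child with a type B, Rh-negative mother.
Felix (type O, Rh+): no genotype consistent with that phenotype can produce a type-AB Rh- child with a type-B mother.

Felix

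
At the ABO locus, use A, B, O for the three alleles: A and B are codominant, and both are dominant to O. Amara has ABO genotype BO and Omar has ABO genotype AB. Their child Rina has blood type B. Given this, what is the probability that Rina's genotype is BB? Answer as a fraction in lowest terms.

Cross BO × AB → 1/4 AB, 1/4 AO, 1/4 BB, 1/4 BO.
Type-B genotypes among offspring: BB (1/4), BO (1/4); total 1/2.
P(BB | type B) = (1/4) / (1/2) = 1/2.

1/2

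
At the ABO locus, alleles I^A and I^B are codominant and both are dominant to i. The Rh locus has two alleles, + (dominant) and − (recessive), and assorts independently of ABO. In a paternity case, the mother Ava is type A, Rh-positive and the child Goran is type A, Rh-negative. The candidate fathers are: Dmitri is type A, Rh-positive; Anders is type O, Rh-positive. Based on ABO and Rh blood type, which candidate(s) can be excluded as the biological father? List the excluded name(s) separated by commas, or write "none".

none

A candidate is excluded only if no genotype consistent with his phenotype could produce a type A, Rh-negative child with a type A, Rh-positive mother.
Every candidate has at least one consistent genotype combination, so none can be excluded.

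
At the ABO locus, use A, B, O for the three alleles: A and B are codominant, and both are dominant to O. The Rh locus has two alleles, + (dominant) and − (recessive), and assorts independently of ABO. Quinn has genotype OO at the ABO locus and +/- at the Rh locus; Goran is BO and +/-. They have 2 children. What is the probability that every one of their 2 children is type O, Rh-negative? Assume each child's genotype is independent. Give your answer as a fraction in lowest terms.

1/64

ABO cross OO × BO → 1/2 O, 1/2 B.
Rh cross +/- × +/- → 3/4 Rh+, 1/4 Rh-; so P(type O, Rh-negative) = 1/2 × 1/4 = 1/8 per child.
All 2 independent: (1/8)^2 = 1/64.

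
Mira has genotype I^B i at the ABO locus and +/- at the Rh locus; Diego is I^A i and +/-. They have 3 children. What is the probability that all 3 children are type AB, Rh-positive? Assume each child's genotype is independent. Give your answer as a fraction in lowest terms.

ABO cross I^B i × I^A i → 1/4 O, 1/4 A, 1/4 B, 1/4 AB.
Rh cross +/- × +/- → 3/4 Rh+, 1/4 Rh-; so P(type AB, Rh-positive) = 1/4 × 3/4 = 3/16 per child.
All 3 independent: (3/16)^3 = 27/4096.

27/4096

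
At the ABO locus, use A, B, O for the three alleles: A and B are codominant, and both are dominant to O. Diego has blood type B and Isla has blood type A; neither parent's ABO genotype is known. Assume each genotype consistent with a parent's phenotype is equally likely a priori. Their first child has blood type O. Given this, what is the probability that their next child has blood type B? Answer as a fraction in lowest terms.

1/4

Possible genotypes: Diego ∈ {BB, BO}; Isla ∈ {AA, AO}.
Weight each parental genotype pair by prior × P(type-O child):
  BO × AO: posterior weight 1; P(next child type B) = 1/4.
Weighted sum = 1/4.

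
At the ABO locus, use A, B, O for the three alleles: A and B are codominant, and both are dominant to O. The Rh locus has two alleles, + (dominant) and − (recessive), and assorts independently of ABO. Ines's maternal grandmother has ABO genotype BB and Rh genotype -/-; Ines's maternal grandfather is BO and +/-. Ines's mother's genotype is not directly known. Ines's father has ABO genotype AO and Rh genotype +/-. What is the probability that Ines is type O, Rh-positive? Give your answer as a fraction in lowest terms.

Ines's mother's ABO genotype from BB × BO: 1/2 BB, 1/2 BO.
Crossing each possibility with the father AO and summing P(type O): 1/2·0 + 1/2·1/4 = 1/8.
Similarly for Rh via the mother's Rh distribution: P(Rh+) = 5/8.
Independent loci: 1/8 × 5/8 = 5/64.

5/64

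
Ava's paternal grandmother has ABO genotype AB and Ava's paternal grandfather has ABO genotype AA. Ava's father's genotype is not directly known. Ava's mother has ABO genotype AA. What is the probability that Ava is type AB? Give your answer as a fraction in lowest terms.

1/4

Ava's father's ABO genotype from AB × AA: 1/2 AA, 1/2 AB.
Crossing each possibility with the mother AA and summing P(type AB): 1/2·0 + 1/2·1/2 = 1/4.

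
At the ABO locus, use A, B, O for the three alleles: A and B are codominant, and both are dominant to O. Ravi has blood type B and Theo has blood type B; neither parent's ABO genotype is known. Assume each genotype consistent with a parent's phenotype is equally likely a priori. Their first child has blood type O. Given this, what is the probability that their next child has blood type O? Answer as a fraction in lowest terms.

1/4

Possible genotypes: Ravi ∈ {BB, BO}; Theo ∈ {BB, BO}.
Weight each parental genotype pair by prior × P(type-O child):
  BO × BO: posterior weight 1; P(next child type O) = 1/4.
Weighted sum = 1/4.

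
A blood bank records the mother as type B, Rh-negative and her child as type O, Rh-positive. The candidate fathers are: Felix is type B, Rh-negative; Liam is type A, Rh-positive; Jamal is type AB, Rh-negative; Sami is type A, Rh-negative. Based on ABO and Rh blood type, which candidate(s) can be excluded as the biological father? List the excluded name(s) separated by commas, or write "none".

A candidate is excluded only if no genotype consistent with his phenotype could produce a type O, Rh-positive child with a type B, Rh-negative mother.
Felix (type B, Rh-): no genotype consistent with that phenotype can produce a type-O Rh+ child with a type-B mother.
Jamal (type AB, Rh-): no genotype consistent with that phenotype can produce a type-O Rh+ child with a type-B mother.
Sami (type A, Rh-): no genotype consistent with that phenotype can produce a type-O Rh+ child with a type-B mother.

Felix, Jamal, Sami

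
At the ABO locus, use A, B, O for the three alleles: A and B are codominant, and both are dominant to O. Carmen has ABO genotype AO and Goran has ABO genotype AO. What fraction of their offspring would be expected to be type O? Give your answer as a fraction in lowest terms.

1/4

ABO cross AO × AO → offspring phenotypes: 1/4 O, 3/4 A.
So P(type O) = 1/4.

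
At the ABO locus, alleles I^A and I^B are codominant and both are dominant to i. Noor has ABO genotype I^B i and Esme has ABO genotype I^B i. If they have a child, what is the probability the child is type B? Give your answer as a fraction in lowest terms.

3/4

ABO cross I^B i × I^B i → offspring phenotypes: 1/4 O, 3/4 B.
So P(type B) = 3/4.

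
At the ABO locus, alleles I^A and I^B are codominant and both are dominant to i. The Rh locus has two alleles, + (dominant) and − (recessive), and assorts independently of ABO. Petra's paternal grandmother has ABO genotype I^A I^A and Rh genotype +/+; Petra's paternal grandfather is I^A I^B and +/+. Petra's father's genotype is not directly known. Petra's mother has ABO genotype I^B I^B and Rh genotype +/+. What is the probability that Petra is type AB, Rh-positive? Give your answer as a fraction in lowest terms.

Petra's father's ABO genotype from I^A I^A × I^A I^B: 1/2 I^A I^A, 1/2 I^A I^B.
Crossing each possibility with the mother I^B I^B and summing P(type AB): 1/2·1 + 1/2·1/2 = 3/4.
Similarly for Rh via the father's Rh distribution: P(Rh+) = 1.
Independent loci: 3/4 × 1 = 3/4.

3/4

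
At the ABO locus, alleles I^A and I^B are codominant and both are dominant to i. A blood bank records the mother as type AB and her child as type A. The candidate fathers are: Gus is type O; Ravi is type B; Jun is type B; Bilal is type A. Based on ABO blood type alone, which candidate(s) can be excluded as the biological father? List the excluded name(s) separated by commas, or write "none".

none

A candidate is excluded only if no genotype consistent with his phenotype could produce a type A child with a type AB mother.
Every candidate has at least one consistent genotype combination, so none can be excluded.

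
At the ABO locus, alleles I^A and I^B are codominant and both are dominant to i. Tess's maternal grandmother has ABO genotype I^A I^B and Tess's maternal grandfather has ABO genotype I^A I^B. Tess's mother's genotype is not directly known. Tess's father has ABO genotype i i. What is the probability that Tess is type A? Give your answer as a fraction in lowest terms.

1/2

Tess's mother's ABO genotype from I^A I^B × I^A I^B: 1/4 I^A I^A, 1/2 I^A I^B, 1/4 I^B I^B.
Crossing each possibility with the father i i and summing P(type A): 1/4·1 + 1/2·1/2 + 1/4·0 = 1/2.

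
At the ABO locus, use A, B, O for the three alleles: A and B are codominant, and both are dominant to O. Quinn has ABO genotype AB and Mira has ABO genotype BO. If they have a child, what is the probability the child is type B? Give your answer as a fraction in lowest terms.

ABO cross AB × BO → offspring phenotypes: 1/4 A, 1/2 B, 1/4 AB.
So P(type B) = 1/2.

1/2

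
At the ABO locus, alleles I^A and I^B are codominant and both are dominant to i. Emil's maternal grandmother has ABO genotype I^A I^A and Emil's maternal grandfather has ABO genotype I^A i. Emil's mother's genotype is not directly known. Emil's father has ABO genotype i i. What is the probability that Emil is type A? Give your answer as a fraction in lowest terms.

Emil's mother's ABO genotype from I^A I^A × I^A i: 1/2 I^A I^A, 1/2 I^A i.
Crossing each possibility with the father i i and summing P(type A): 1/2·1 + 1/2·1/2 = 3/4.

3/4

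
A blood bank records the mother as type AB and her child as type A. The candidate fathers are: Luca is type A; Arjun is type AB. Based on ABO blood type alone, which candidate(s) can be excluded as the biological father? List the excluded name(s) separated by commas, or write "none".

none

A candidate is excluded only if no genotype consistent with his phenotype could produce a type A child with a type AB mother.
Every candidate has at least one consistent genotype combination, so none can be excluded.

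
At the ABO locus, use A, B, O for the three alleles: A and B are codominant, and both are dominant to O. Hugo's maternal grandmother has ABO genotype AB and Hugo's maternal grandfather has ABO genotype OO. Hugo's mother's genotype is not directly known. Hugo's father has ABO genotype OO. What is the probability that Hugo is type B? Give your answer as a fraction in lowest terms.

1/4

Hugo's mother's ABO genotype from AB × OO: 1/2 AO, 1/2 BO.
Crossing each possibility with the father OO and summing P(type B): 1/2·0 + 1/2·1/2 = 1/4.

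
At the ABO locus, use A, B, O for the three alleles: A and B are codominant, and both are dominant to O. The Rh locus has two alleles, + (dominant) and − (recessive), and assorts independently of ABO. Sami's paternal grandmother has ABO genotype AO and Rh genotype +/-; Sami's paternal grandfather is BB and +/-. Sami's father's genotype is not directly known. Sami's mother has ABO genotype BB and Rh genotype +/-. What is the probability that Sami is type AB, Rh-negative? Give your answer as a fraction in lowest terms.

Sami's father's ABO genotype from AO × BB: 1/2 AB, 1/2 BO.
Crossing each possibility with the mother BB and summing P(type AB): 1/2·1/2 + 1/2·0 = 1/4.
Similarly for Rh via the father's Rh distribution: P(Rh-) = 1/4.
Independent loci: 1/4 × 1/4 = 1/16.

1/16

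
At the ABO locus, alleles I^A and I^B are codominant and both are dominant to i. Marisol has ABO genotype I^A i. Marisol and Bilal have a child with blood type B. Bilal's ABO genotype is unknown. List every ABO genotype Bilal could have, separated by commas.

I^A I^B, I^B I^B, I^B i

For each candidate genotype of Bilal, check whether crossing it with I^A i can produce every observed child phenotype.
  I^A I^A → possible child types {A} ✗
  I^A I^B → possible child types {A, B, AB} ✓
  I^A i → possible child types {O, A} ✗
  I^B I^B → possible child types {B, AB} ✓
  I^B i → possible child types {O, A, B, AB} ✓
  i i → possible child types {O, A} ✗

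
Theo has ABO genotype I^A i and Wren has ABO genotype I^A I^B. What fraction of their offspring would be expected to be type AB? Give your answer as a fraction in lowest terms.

ABO cross I^A i × I^A I^B → offspring phenotypes: 1/2 A, 1/4 B, 1/4 AB.
So P(type AB) = 1/4.

1/4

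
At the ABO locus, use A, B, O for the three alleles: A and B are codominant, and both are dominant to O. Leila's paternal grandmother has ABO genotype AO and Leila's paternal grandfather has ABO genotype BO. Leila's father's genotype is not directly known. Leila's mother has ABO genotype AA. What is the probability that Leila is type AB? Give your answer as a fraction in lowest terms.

Leila's father's ABO genotype from AO × BO: 1/4 AB, 1/4 AO, 1/4 BO, 1/4 OO.
Crossing each possibility with the mother AA and summing P(type AB): 1/4·1/2 + 1/4·0 + 1/4·1/2 + 1/4·0 = 1/4.

1/4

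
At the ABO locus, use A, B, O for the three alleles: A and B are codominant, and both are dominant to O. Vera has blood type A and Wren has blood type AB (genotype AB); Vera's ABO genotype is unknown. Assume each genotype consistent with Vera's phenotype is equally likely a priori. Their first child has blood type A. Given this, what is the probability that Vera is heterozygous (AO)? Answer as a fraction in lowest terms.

Possible genotypes: Vera ∈ {AA, AO}; Wren ∈ {AB}.
Weight each parental genotype pair by prior × P(type-A child):
  AA × AB: posterior weight 1/2.
  AO × AB: posterior weight 1/2.
Sum the posterior weight over pairs where Vera is AO: 1/2.

1/2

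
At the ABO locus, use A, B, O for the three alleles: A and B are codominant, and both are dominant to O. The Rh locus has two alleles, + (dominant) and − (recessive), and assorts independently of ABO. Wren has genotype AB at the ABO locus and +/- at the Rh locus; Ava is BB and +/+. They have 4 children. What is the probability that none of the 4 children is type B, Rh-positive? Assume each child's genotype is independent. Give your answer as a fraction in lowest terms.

ABO cross AB × BB → 1/2 B, 1/2 AB.
Rh cross +/- × +/+ → 1 Rh+; so P(type B, Rh-positive) = 1/2 × 1 = 1/2 per child.
P(not type B, Rh-positive) = 1/2 for one child; (1/2)^4 = 1/16.

1/16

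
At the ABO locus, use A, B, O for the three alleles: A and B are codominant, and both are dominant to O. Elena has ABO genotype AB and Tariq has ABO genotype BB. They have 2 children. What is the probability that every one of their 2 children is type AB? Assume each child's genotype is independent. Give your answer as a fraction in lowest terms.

ABO cross AB × BB → 1/2 B, 1/2 AB.
So P(type AB) = 1/2 per child.
All 2 independent: (1/2)^2 = 1/4.

1/4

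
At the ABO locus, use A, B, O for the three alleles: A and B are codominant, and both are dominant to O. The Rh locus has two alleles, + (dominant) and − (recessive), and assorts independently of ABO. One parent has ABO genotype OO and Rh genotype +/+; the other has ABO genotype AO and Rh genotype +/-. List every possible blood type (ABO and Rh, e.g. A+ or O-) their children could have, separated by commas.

Gametes from OO × AO give offspring ABO genotypes AO, OO, i.e. phenotypes O, A.
Rh cross +/+ × +/- → phenotypes Rh+.
Combining independently: O+, A+.

O+, A+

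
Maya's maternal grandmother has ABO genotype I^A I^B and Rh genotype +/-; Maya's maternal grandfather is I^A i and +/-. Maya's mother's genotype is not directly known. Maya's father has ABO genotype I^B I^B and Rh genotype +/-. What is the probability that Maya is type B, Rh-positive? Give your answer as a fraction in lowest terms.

3/8

Maya's mother's ABO genotype from I^A I^B × I^A i: 1/4 I^A I^A, 1/4 I^A I^B, 1/4 I^A i, 1/4 I^B i.
Crossing each possibility with the father I^B I^B and summing P(type B): 1/4·0 + 1/4·1/2 + 1/4·1/2 + 1/4·1 = 1/2.
Similarly for Rh via the mother's Rh distribution: P(Rh+) = 3/4.
Independent loci: 1/2 × 3/4 = 3/8.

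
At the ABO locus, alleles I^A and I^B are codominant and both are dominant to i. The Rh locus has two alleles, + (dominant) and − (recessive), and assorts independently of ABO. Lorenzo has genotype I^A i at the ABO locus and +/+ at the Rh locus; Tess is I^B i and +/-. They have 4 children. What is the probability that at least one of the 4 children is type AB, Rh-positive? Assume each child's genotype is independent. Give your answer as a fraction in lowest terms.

ABO cross I^A i × I^B i → 1/4 O, 1/4 A, 1/4 B, 1/4 AB.
Rh cross +/+ × +/- → 1 Rh+; so P(type AB, Rh-positive) = 1/4 × 1 = 1/4 per child.
P(none) = (3/4)^4 = 81/256; P(at least one) = 1 − 81/256 = 175/256.

175/256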